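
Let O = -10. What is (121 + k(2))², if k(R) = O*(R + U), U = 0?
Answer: 10201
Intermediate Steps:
k(R) = -10*R (k(R) = -10*(R + 0) = -10*R)
(121 + k(2))² = (121 - 10*2)² = (121 - 20)² = 101² = 10201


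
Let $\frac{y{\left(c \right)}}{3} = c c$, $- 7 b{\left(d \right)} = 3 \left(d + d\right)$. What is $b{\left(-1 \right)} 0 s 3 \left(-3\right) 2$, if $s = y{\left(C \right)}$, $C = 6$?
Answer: $0$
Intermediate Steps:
$b{\left(d \right)} = - \frac{6 d}{7}$ ($b{\left(d \right)} = - \frac{3 \left(d + d\right)}{7} = - \frac{3 \cdot 2 d}{7} = - \frac{6 d}{7}$)
$y{\left(c \right)} = 3 c^{2}$ ($y{\left(c \right)} = 3 c c = 3 c^{2}$)
$s = 108$ ($s = 3 \cdot 6^{2} = 3 \cdot 36 = 108$)
$b{\left(-1 \right)} 0 s 3 \left(-3\right) 2 = \left(- \frac{6}{7}\right) \left(-1\right) 0 \cdot 108 \cdot 3 \left(-3\right) 2 = \frac{6 \cdot 0 \cdot 3 \left(-3\right)}{7} \cdot 2 = \frac{6 \cdot 0 \left(-3\right)}{7} \cdot 2 = \frac{6}{7} \cdot 0 \cdot 2 = 0 \cdot 2 = 0$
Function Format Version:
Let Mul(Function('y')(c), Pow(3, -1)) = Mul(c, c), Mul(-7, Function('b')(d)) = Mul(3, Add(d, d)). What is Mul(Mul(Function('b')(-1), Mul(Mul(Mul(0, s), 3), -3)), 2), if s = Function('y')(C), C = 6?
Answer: 0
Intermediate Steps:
Function('b')(d) = Mul(Rational(-6, 7), d) (Function('b')(d) = Mul(Rational(-1, 7), Mul(3, Add(d, d))) = Mul(Rational(-1, 7), Mul(3, Mul(2, d))) = Mul(Rational(-1, 7), Mul(6, d)) = Mul(Rational(-6, 7), d))
Function('y')(c) = Mul(3, Pow(c, 2)) (Function('y')(c) = Mul(3, Mul(c, c)) = Mul(3, Pow(c, 2)))
s = 108 (s = Mul(3, Pow(6, 2)) = Mul(3, 36) = 108)
Mul(Mul(Function('b')(-1), Mul(Mul(Mul(0, s), 3), -3)), 2) = Mul(Mul(Mul(Rational(-6, 7), -1), Mul(Mul(Mul(0, 108), 3), -3)), 2) = Mul(Mul(Rational(6, 7), Mul(Mul(0, 3), -3)), 2) = Mul(Mul(Rational(6, 7), Mul(0, -3)), 2) = Mul(Mul(Rational(6, 7), 0), 2) = Mul(0, 2) = 0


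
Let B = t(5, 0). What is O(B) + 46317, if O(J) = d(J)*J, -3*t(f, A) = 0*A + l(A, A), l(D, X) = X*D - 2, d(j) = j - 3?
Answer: 416839/9 ≈ 46315.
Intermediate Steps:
d(j) = -3 + j
l(D, X) = -2 + D*X (l(D, X) = D*X - 2 = -2 + D*X)
t(f, A) = ⅔ - A²/3 (t(f, A) = -(0*A + (-2 + A*A))/3 = -(0 + (-2 + A²))/3 = -(-2 + A²)/3 = ⅔ - A²/3)
B = ⅔ (B = ⅔ - ⅓*0² = ⅔ - ⅓*0 = ⅔ + 0 = ⅔ ≈ 0.66667)
O(J) = J*(-3 + J) (O(J) = (-3 + J)*J = J*(-3 + J))
O(B) + 46317 = 2*(-3 + ⅔)/3 + 46317 = (⅔)*(-7/3) + 46317 = -14/9 + 46317 = 416839/9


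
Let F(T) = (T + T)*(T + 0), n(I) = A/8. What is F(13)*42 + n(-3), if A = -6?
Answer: 56781/4 ≈ 14195.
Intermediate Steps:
n(I) = -¾ (n(I) = -6/8 = -6*⅛ = -¾)
F(T) = 2*T² (F(T) = (2*T)*T = 2*T²)
F(13)*42 + n(-3) = (2*13²)*42 - ¾ = (2*169)*42 - ¾ = 338*42 - ¾ = 14196 - ¾ = 56781/4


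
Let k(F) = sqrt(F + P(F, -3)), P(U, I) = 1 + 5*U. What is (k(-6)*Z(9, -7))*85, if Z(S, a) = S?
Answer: 765*I*sqrt(35) ≈ 4525.8*I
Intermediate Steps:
k(F) = sqrt(1 + 6*F) (k(F) = sqrt(F + (1 + 5*F)) = sqrt(1 + 6*F))
(k(-6)*Z(9, -7))*85 = (sqrt(1 + 6*(-6))*9)*85 = (sqrt(1 - 36)*9)*85 = (sqrt(-35)*9)*85 = ((I*sqrt(35))*9)*85 = (9*I*sqrt(35))*85 = 765*I*sqrt(35)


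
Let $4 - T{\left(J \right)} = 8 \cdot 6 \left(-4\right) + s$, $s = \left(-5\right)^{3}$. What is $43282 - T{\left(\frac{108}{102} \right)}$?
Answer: $42961$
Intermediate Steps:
$s = -125$
$T{\left(J \right)} = 321$ ($T{\left(J \right)} = 4 - \left(8 \cdot 6 \left(-4\right) - 125\right) = 4 - \left(8 \left(-24\right) - 125\right) = 4 - \left(-192 - 125\right) = 4 - -317 = 4 + 317 = 321$)
$43282 - T{\left(\frac{108}{102} \right)} = 43282 - 321 = 42961$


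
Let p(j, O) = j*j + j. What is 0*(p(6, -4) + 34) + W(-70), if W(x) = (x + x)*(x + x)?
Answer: 19600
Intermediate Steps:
p(j, O) = j + j² (p(j, O) = j² + j = j + j²)
W(x) = 4*x² (W(x) = (2*x)*(2*x) = 4*x²)
0*(p(6, -4) + 34) + W(-70) = 0*(6*(1 + 6) + 34) + 4*(-70)² = 0*(6*7 + 34) + 4*4900 = 0*(42 + 34) + 19600 = 0*76 + 19600 = 0 + 19600 = 19600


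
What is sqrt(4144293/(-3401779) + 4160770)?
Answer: sqrt(48148833937050590323)/3401779 ≈ 2039.8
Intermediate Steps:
sqrt(4144293/(-3401779) + 4160770) = sqrt(4144293*(-1/3401779) + 4160770) = sqrt(-4144293/3401779 + 4160770) = sqrt(14154015865537/3401779) = sqrt(48148833937050590323)/3401779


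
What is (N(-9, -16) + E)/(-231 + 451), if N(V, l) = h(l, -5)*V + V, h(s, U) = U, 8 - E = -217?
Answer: 261/220 ≈ 1.1864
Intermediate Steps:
E = 225 (E = 8 - 1*(-217) = 8 + 217 = 225)
N(V, l) = -4*V (N(V, l) = -5*V + V = -4*V)
(N(-9, -16) + E)/(-231 + 451) = (-4*(-9) + 225)/(-231 + 451) = (36 + 225)/220 = 261*(1/220) = 261/220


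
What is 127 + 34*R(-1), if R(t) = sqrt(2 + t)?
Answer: 161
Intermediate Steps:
127 + 34*R(-1) = 127 + 34*sqrt(2 - 1) = 127 + 34*sqrt(1) = 127 + 34*1 = 127 + 34 = 161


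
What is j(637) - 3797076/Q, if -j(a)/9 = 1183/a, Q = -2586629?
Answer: -276056061/18106403 ≈ -15.246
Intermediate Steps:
j(a) = -10647/a
j(637) - 3797076/Q = -10647/637 - 3797076/(-2586629) = -10647*1/637 - 3797076*(-1)/2586629 = -117/7 - 1*(-3797076/2586629) = -117/7 + 3797076/2586629 = -276056061/18106403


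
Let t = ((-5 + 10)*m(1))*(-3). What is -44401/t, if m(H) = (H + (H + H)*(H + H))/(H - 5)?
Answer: -177604/75 ≈ -2368.1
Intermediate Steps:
m(H) = (H + 4*H²)/(-5 + H) (m(H) = (H + (2*H)*(2*H))/(-5 + H) = (H + 4*H²)/(-5 + H))
t = 75/4 (t = ((-5 + 10)*(1*(1 + 4*1)/(-5 + 1)))*(-3) = (5*(1*(1 + 4)/(-4)))*(-3) = (5*(1*(-¼)*5))*(-3) = (5*(-5/4))*(-3) = -25/4*(-3) = 75/4 ≈ 18.750)
-44401/t = -44401/75/4 = -44401*4/75 = -177604/75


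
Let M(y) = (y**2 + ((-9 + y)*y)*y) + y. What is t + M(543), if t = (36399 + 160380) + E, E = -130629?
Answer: 157810908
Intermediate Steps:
M(y) = y + y**2 + y**2*(-9 + y) (M(y) = (y**2 + (y*(-9 + y))*y) + y = (y**2 + y**2*(-9 + y)) + y = y + y**2 + y**2*(-9 + y))
t = 66150 (t = (36399 + 160380) - 130629 = 196779 - 130629 = 66150)
t + M(543) = 66150 + 543*(1 + 543**2 - 8*543) = 66150 + 543*(1 + 294849 - 4344) = 66150 + 543*290506 = 66150 + 157744758 = 157810908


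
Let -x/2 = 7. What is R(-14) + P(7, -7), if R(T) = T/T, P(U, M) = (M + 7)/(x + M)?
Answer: 1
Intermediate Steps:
x = -14 (x = -2*7 = -14)
P(U, M) = (7 + M)/(-14 + M) (P(U, M) = (M + 7)/(-14 + M) = (7 + M)/(-14 + M))
R(T) = 1
R(-14) + P(7, -7) = 1 + (7 - 7)/(-14 - 7) = 1 + 0/(-21) = 1 - 1/21*0 = 1 + 0 = 1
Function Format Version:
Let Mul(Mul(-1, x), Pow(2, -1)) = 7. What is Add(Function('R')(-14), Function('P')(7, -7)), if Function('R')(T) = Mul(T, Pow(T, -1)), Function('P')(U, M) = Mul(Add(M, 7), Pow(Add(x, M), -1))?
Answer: 1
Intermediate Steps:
x = -14 (x = Mul(-2, 7) = -14)
Function('P')(U, M) = Mul(Pow(Add(-14, M), -1), Add(7, M)) (Function('P')(U, M) = Mul(Add(M, 7), Pow(Add(-14, M), -1)) = Mul(Add(7, M), Pow(Add(-14, M), -1)) = Mul(Pow(Add(-14, M), -1), Add(7, M)))
Function('R')(T) = 1
Add(Function('R')(-14), Function('P')(7, -7)) = Add(1, Mul(Pow(Add(-14, -7), -1), Add(7, -7))) = Add(1, Mul(Pow(-21, -1), 0)) = Add(1, Mul(Rational(-1, 21), 0)) = Add(1, 0) = 1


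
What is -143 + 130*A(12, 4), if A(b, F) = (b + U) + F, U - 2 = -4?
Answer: 1677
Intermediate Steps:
U = -2 (U = 2 - 4 = -2)
A(b, F) = -2 + F + b (A(b, F) = (b - 2) + F = (-2 + b) + F = -2 + F + b)
-143 + 130*A(12, 4) = -143 + 130*(-2 + 4 + 12) = -143 + 130*14 = -143 + 1820 = 1677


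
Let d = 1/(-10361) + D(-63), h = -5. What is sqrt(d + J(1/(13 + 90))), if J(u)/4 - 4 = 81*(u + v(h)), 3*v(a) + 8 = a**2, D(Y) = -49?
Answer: sqrt(2056982223539230)/1067183 ≈ 42.499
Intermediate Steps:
d = -507690/10361 (d = 1/(-10361) - 49 = -1/10361 - 49 = -507690/10361 ≈ -49.000)
v(a) = -8/3 + a**2/3
J(u) = 1852 + 324*u (J(u) = 16 + 4*(81*(u + (-8/3 + (1/3)*(-5)**2))) = 16 + 4*(81*(u + (-8/3 + (1/3)*25))) = 16 + 4*(81*(u + (-8/3 + 25/3))) = 16 + 4*(81*(u + 17/3)) = 16 + 4*(81*(17/3 + u)) = 16 + 4*(459 + 81*u) = 16 + (1836 + 324*u) = 1852 + 324*u)
sqrt(d + J(1/(13 + 90))) = sqrt(-507690/10361 + (1852 + 324/(13 + 90))) = sqrt(-507690/10361 + (1852 + 324/103)) = sqrt(-507690/10361 + 191080/103) = sqrt(1927487810/1067183) = sqrt(2056982223539230)/1067183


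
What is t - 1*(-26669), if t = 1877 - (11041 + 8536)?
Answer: 8969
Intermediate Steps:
t = -17700 (t = 1877 - 1*19577 = 1877 - 19577 = -17700)
t - 1*(-26669) = -17700 - 1*(-26669) = -17700 + 26669 = 8969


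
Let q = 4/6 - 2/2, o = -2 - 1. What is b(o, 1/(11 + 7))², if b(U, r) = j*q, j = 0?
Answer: 0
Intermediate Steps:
o = -3
q = -⅓ (q = 4*(⅙) - 2*½ = ⅔ - 1 = -⅓ ≈ -0.33333)
b(U, r) = 0 (b(U, r) = 0*(-⅓) = 0)
b(o, 1/(11 + 7))² = 0² = 0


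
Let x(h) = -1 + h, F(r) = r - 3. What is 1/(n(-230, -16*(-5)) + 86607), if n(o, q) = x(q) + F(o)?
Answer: 1/86453 ≈ 1.1567e-5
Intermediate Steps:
F(r) = -3 + r
n(o, q) = -4 + o + q (n(o, q) = (-1 + q) + (-3 + o) = -4 + o + q)
1/(n(-230, -16*(-5)) + 86607) = 1/((-4 - 230 - 16*(-5)) + 86607) = 1/((-4 - 230 + 80) + 86607) = 1/(-154 + 86607) = 1/86453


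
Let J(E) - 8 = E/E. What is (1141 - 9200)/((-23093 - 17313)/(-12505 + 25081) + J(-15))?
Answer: -50674992/36389 ≈ -1392.6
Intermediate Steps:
J(E) = 9 (J(E) = 8 + E/E = 8 + 1 = 9)
(1141 - 9200)/((-23093 - 17313)/(-12505 + 25081) + J(-15)) = (1141 - 9200)/((-23093 - 17313)/(-12505 + 25081) + 9) = -8059/(-40406/12576 + 9) = -8059/(-40406*1/12576 + 9) = -8059/(-20203/6288 + 9) = -8059/36389/6288 = -8059*6288/36389 = -50674992/36389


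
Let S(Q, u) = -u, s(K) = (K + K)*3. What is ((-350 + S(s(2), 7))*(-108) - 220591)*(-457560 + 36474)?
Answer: 76652390010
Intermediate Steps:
s(K) = 6*K (s(K) = (2*K)*3 = 6*K)
((-350 + S(s(2), 7))*(-108) - 220591)*(-457560 + 36474) = ((-350 - 1*7)*(-108) - 220591)*(-457560 + 36474) = ((-350 - 7)*(-108) - 220591)*(-421086) = (-357*(-108) - 220591)*(-421086) = (38556 - 220591)*(-421086) = -182035*(-421086) = 76652390010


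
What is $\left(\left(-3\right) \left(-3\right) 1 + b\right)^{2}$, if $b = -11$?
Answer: $4$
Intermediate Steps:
$\left(\left(-3\right) \left(-3\right) 1 + b\right)^{2} = \left(\left(-3\right) \left(-3\right) 1 - 11\right)^{2} = \left(9 \cdot 1 - 11\right)^{2} = \left(9 - 11\right)^{2} = \left(-2\right)^{2} = 4$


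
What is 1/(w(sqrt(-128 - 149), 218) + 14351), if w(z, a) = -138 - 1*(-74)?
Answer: 1/14287 ≈ 6.9994e-5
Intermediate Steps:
w(z, a) = -64 (w(z, a) = -138 + 74 = -64)
1/(w(sqrt(-128 - 149), 218) + 14351) = 1/(-64 + 14351) = 1/14287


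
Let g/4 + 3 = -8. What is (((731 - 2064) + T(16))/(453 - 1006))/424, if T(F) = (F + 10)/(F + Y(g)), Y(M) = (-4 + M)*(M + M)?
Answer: 2825947/497080640 ≈ 0.0056851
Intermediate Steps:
g = -44 (g = -12 + 4*(-8) = -12 - 32 = -44)
Y(M) = 2*M*(-4 + M) (Y(M) = (-4 + M)*(2*M) = 2*M*(-4 + M))
T(F) = (10 + F)/(4224 + F) (T(F) = (F + 10)/(F + 2*(-44)*(-4 - 44)) = (10 + F)/(F + 2*(-44)*(-48)) = (10 + F)/(F + 4224) = (10 + F)/(4224 + F))
(((731 - 2064) + T(16))/(453 - 1006))/424 = (((731 - 2064) + (10 + 16)/(4224 + 16))/(453 - 1006))/424 = ((-1333 + 26/4240)/(-553))*(1/424) = ((-1333 + (1/4240)*26)*(-1/553))*(1/424) = ((-1333 + 13/2120)*(-1/553))*(1/424) = -2825947/2120*(-1/553)*(1/424) = (2825947/1172360)*(1/424) = 2825947/497080640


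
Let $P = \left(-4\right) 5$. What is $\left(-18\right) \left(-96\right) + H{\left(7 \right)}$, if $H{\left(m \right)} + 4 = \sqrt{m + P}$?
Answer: $1724 + i \sqrt{13} \approx 1724.0 + 3.6056 i$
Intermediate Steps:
$P = -20$
$H{\left(m \right)} = -4 + \sqrt{-20 + m}$ ($H{\left(m \right)} = -4 + \sqrt{m - 20} = -4 + \sqrt{-20 + m}$)
$\left(-18\right) \left(-96\right) + H{\left(7 \right)} = \left(-18\right) \left(-96\right) - \left(4 - \sqrt{-20 + 7}\right) = 1728 - \left(4 - \sqrt{-13}\right) = 1728 - \left(4 - i \sqrt{13}\right) = 1724 + i \sqrt{13}$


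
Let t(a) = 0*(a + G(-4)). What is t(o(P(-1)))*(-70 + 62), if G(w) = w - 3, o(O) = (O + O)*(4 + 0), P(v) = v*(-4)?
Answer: 0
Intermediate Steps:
P(v) = -4*v
o(O) = 8*O (o(O) = (2*O)*4 = 8*O)
G(w) = -3 + w
t(a) = 0 (t(a) = 0*(a + (-3 - 4)) = 0*(a - 7) = 0*(-7 + a) = 0)
t(o(P(-1)))*(-70 + 62) = 0*(-70 + 62) = 0*(-8) = 0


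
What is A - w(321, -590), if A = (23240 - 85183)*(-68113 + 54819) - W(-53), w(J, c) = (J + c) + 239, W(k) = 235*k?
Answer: 823482727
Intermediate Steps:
w(J, c) = 239 + J + c
A = 823482697 (A = (23240 - 85183)*(-68113 + 54819) - 235*(-53) = -61943*(-13294) - 1*(-12455) = 823470242 + 12455 = 823482697)
A - w(321, -590) = 823482697 - (239 + 321 - 590) = 823482697 - 1*(-30) = 823482697 + 30 = 823482727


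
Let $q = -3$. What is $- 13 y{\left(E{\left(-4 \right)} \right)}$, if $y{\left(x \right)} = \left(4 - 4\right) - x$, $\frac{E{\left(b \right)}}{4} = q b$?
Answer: $624$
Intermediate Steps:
$E{\left(b \right)} = - 12 b$ ($E{\left(b \right)} = 4 \left(- 3 b\right) = - 12 b$)
$y{\left(x \right)} = - x$ ($y{\left(x \right)} = 0 - x = - x$)
$- 13 y{\left(E{\left(-4 \right)} \right)} = - 13 \left(- \left(-12\right) \left(-4\right)\right) = - 13 \left(\left(-1\right) 48\right) = \left(-13\right) \left(-48\right) = 624$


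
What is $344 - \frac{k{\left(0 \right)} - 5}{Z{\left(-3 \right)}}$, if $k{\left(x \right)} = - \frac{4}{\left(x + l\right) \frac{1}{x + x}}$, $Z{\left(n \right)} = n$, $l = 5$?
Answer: $\frac{1027}{3} \approx 342.33$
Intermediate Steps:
$k{\left(x \right)} = - \frac{8 x}{5 + x}$ ($k{\left(x \right)} = - \frac{4}{\left(x + 5\right) \frac{1}{x + x}} = - \frac{4}{\left(5 + x\right) \frac{1}{2 x}} = - \frac{4}{\frac{1}{2} \frac{1}{x} \left(5 + x\right)} = - 4 \frac{2 x}{5 + x} = - \frac{8 x}{5 + x}$)
$344 - \frac{k{\left(0 \right)} - 5}{Z{\left(-3 \right)}} = 344 - \frac{\left(-8\right) 0 \frac{1}{5 + 0} - 5}{-3} = 344 - - \frac{\left(-8\right) 0 \cdot \frac{1}{5} - 5}{3} = 344 - - \frac{0 - 5}{3} = 344 - \left(- \frac{1}{3}\right) \left(-5\right) = 344 - \frac{5}{3} = \frac{1027}{3}$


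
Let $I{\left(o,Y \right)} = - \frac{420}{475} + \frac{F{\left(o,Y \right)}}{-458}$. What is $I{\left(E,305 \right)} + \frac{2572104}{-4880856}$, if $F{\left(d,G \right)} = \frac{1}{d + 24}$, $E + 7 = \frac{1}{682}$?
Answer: $- \frac{14480020075042}{10259934527805} \approx -1.4113$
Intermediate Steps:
$E = - \frac{4773}{682}$ ($E = -7 + \frac{1}{682} = - \frac{4773}{682} \approx -6.9985$)
$F{\left(d,G \right)} = \frac{1}{24 + d}$
$I{\left(o,Y \right)} = - \frac{84}{95} - \frac{1}{458 \left(24 + o\right)}$ ($I{\left(o,Y \right)} = - \frac{420}{475} + \frac{1}{\left(24 + o\right) \left(-458\right)} = \left(-420\right) \frac{1}{475} + \frac{1}{24 + o} \left(- \frac{1}{458}\right) = - \frac{84}{95} - \frac{1}{458 \left(24 + o\right)}$)
$I{\left(E,305 \right)} + \frac{2572104}{-4880856} = \frac{-923423 - - \frac{91813428}{341}}{43510 \left(24 - \frac{4773}{682}\right)} + \frac{2572104}{-4880856} = \frac{-923423 + \frac{91813428}{341}}{43510 \cdot \frac{11595}{682}} + 2572104 \left(- \frac{1}{4880856}\right) = \frac{1}{43510} \cdot \frac{682}{11595} \left(- \frac{223073815}{341}\right) - \frac{107171}{203369} = - \frac{44614763}{50449845} - \frac{107171}{203369} = - \frac{14480020075042}{10259934527805}$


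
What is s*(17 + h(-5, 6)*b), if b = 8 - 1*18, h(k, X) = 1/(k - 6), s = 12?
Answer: 2364/11 ≈ 214.91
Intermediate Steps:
h(k, X) = 1/(-6 + k)
b = -10 (b = 8 - 18 = -10)
s*(17 + h(-5, 6)*b) = 12*(17 - 10/(-6 - 5)) = 12*(17 - 10/(-11)) = 12*(17 - 1/11*(-10)) = 12*(17 + 10/11) = 12*(197/11) = 2364/11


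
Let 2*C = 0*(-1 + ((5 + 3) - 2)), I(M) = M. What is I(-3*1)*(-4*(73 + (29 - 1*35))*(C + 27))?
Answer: 21708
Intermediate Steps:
C = 0 (C = (0*(-1 + ((5 + 3) - 2)))/2 = (0*(-1 + (8 - 2)))/2 = (0*(-1 + 6))/2 = (0*5)/2 = (1/2)*0 = 0)
I(-3*1)*(-4*(73 + (29 - 1*35))*(C + 27)) = (-3*1)*(-4*(73 + (29 - 1*35))*(0 + 27)) = -(-12)*(73 + (29 - 35))*27 = -(-12)*(73 - 6)*27 = -(-12)*67*27 = -(-12)*1809 = -3*(-7236) = 21708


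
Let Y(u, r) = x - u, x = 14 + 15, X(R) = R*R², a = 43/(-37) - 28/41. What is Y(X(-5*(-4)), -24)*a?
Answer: 22310829/1517 ≈ 14707.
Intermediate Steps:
a = -2799/1517 (a = 43*(-1/37) - 28*1/41 = -43/37 - 28/41 = -2799/1517 ≈ -1.8451)
X(R) = R³
x = 29
Y(u, r) = 29 - u
Y(X(-5*(-4)), -24)*a = (29 - (-5*(-4))³)*(-2799/1517) = (29 - 1*20³)*(-2799/1517) = (29 - 1*8000)*(-2799/1517) = (29 - 8000)*(-2799/1517) = -7971*(-2799/1517) = 22310829/1517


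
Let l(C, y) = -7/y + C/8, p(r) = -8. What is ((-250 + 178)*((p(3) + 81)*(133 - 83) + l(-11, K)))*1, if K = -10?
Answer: -1313757/5 ≈ -2.6275e+5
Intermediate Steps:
l(C, y) = -7/y + C/8 (l(C, y) = -7/y + C*(1/8) = -7/y + C/8)
((-250 + 178)*((p(3) + 81)*(133 - 83) + l(-11, K)))*1 = ((-250 + 178)*((-8 + 81)*(133 - 83) + (-7/(-10) + (1/8)*(-11))))*1 = -72*(73*50 + (-7*(-1/10) - 11/8))*1 = -72*(3650 + (7/10 - 11/8))*1 = -72*(3650 - 27/40)*1 = -72*145973/40*1 = -1313757/5*1 = -1313757/5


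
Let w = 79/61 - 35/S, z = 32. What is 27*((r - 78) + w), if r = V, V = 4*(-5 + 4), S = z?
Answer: -4311117/1952 ≈ -2208.6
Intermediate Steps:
S = 32
V = -4 (V = 4*(-1) = -4)
r = -4
w = 393/1952 (w = 79/61 - 35/32 = 393/1952 ≈ 0.20133)
27*((r - 78) + w) = 27*((-4 - 78) + 393/1952) = 27*(-82 + 393/1952) = 27*(-159671/1952) = -4311117/1952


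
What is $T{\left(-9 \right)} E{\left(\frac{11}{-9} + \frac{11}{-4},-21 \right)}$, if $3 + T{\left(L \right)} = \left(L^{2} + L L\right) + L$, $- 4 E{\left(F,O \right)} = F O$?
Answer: $- \frac{25025}{8} \approx -3128.1$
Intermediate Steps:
$E{\left(F,O \right)} = - \frac{F O}{4}$
$T{\left(L \right)} = -3 + L + 2 L^{2}$ ($T{\left(L \right)} = -3 + \left(\left(L^{2} + L L\right) + L\right) = -3 + \left(\left(L^{2} + L^{2}\right) + L\right) = -3 + \left(2 L^{2} + L\right) = -3 + \left(L + 2 L^{2}\right) = -3 + L + 2 L^{2}$)
$T{\left(-9 \right)} E{\left(\frac{11}{-9} + \frac{11}{-4},-21 \right)} = \left(-3 - 9 + 2 \left(-9\right)^{2}\right) \left(\left(- \frac{1}{4}\right) \left(\frac{11}{-9} + \frac{11}{-4}\right) \left(-21\right)\right) = \left(-3 - 9 + 2 \cdot 81\right) \left(\left(- \frac{1}{4}\right) \left(11 \left(- \frac{1}{9}\right) + 11 \left(- \frac{1}{4}\right)\right) \left(-21\right)\right) = \left(-3 - 9 + 162\right) \left(\left(- \frac{1}{4}\right) \left(- \frac{11}{9} - \frac{11}{4}\right) \left(-21\right)\right) = 150 \left(\left(- \frac{1}{4}\right) \left(- \frac{143}{36}\right) \left(-21\right)\right) = 150 \left(- \frac{1001}{48}\right) = - \frac{25025}{8}$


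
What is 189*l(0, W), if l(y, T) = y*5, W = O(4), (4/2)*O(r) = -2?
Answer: 0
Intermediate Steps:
O(r) = -1 (O(r) = (½)*(-2) = -1)
W = -1
l(y, T) = 5*y
189*l(0, W) = 189*(5*0) = 189*0 = 0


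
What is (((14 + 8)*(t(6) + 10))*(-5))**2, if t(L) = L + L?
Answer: 5856400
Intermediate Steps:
t(L) = 2*L
(((14 + 8)*(t(6) + 10))*(-5))**2 = (((14 + 8)*(2*6 + 10))*(-5))**2 = ((22*(12 + 10))*(-5))**2 = ((22*22)*(-5))**2 = (484*(-5))**2 = (-2420)**2 = 5856400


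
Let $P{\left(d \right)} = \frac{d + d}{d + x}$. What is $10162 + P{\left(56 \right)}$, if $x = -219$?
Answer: $\frac{1656294}{163} \approx 10161.0$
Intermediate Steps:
$P{\left(d \right)} = \frac{2 d}{-219 + d}$ ($P{\left(d \right)} = \frac{d + d}{d - 219} = \frac{2 d}{-219 + d}$)
$10162 + P{\left(56 \right)} = 10162 + 2 \cdot 56 \frac{1}{-219 + 56} = 10162 + 2 \cdot 56 \frac{1}{-163} = 10162 + 2 \cdot 56 \left(- \frac{1}{163}\right) = 10162 - \frac{112}{163} = \frac{1656294}{163}$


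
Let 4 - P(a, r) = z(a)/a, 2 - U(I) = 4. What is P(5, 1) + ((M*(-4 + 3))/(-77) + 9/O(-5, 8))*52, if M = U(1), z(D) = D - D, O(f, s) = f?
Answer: -35016/385 ≈ -90.951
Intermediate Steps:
z(D) = 0
U(I) = -2 (U(I) = 2 - 1*4 = 2 - 4 = -2)
M = -2
P(a, r) = 4 (P(a, r) = 4 - 0/a = 4 - 1*0 = 4 + 0 = 4)
P(5, 1) + ((M*(-4 + 3))/(-77) + 9/O(-5, 8))*52 = 4 + (-2*(-4 + 3)/(-77) + 9/(-5))*52 = 4 + (-2*(-1)*(-1/77) + 9*(-1/5))*52 = 4 + (2*(-1/77) - 9/5)*52 = 4 + (-2/77 - 9/5)*52 = 4 - 703/385*52 = 4 - 36556/385 = -35016/385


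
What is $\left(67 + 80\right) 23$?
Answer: $3381$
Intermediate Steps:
$\left(67 + 80\right) 23 = 147 \cdot 23 = 3381$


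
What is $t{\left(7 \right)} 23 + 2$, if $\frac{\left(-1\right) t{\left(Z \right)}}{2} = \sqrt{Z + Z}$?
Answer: $2 - 46 \sqrt{14} \approx -170.12$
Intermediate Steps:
$t{\left(Z \right)} = - 2 \sqrt{2} \sqrt{Z}$ ($t{\left(Z \right)} = - 2 \sqrt{Z + Z} = - 2 \sqrt{2 Z} = - 2 \sqrt{2} \sqrt{Z}$)
$t{\left(7 \right)} 23 + 2 = - 2 \sqrt{2} \sqrt{7} \cdot 23 + 2 = - 2 \sqrt{14} \cdot 23 + 2 = - 46 \sqrt{14} + 2 = 2 - 46 \sqrt{14}$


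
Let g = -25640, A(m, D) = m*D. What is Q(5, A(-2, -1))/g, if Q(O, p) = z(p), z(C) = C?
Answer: -1/12820 ≈ -7.8003e-5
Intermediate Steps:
A(m, D) = D*m
Q(O, p) = p
Q(5, A(-2, -1))/g = -1*(-2)/(-25640) = 2*(-1/25640) = -1/12820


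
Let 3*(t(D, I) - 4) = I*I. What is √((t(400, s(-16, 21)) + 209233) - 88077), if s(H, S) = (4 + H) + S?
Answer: √121187 ≈ 348.12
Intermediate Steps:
s(H, S) = 4 + H + S
t(D, I) = 4 + I²/3 (t(D, I) = 4 + (I*I)/3 = 4 + I²/3)
√((t(400, s(-16, 21)) + 209233) - 88077) = √(((4 + (4 - 16 + 21)²/3) + 209233) - 88077) = √(((4 + (⅓)*9²) + 209233) - 88077) = √(((4 + (⅓)*81) + 209233) - 88077) = √(((4 + 27) + 209233) - 88077) = √((31 + 209233) - 88077) = √(209264 - 88077) = √121187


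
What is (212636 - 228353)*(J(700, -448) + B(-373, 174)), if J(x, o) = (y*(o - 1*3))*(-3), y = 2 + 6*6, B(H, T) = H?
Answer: -802211397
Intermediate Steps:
y = 38 (y = 2 + 36 = 38)
J(x, o) = 342 - 114*o (J(x, o) = (38*(o - 1*3))*(-3) = (38*(o - 3))*(-3) = (38*(-3 + o))*(-3) = (-114 + 38*o)*(-3) = 342 - 114*o)
(212636 - 228353)*(J(700, -448) + B(-373, 174)) = (212636 - 228353)*((342 - 114*(-448)) - 373) = -15717*((342 + 51072) - 373) = -15717*(51414 - 373) = -15717*51041 = -802211397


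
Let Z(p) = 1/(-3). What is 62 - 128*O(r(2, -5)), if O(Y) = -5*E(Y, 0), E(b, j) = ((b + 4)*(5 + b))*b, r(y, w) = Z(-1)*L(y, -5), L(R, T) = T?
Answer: 1089674/27 ≈ 40358.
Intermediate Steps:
Z(p) = -⅓
r(y, w) = 5/3 (r(y, w) = -⅓*(-5) = 5/3)
E(b, j) = b*(4 + b)*(5 + b) (E(b, j) = ((4 + b)*(5 + b))*b = b*(4 + b)*(5 + b))
O(Y) = -5*Y*(20 + Y² + 9*Y)
62 - 128*O(r(2, -5)) = 62 - (-640)*5*(20 + (5/3)² + 9*(5/3))/3 = 62 - (-640)*5*(20 + 25/9 + 15)/3 = 62 - (-640)*5*340/(3*9) = 62 - 128*(-8500/27) = 62 + 1088000/27 = 1089674/27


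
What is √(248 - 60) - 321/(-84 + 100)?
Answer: -321/16 + 2*√47 ≈ -6.3512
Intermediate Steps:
√(248 - 60) - 321/(-84 + 100) = √188 - 321/16 = 2*√47 - 321*1/16 = 2*√47 - 321/16 = -321/16 + 2*√47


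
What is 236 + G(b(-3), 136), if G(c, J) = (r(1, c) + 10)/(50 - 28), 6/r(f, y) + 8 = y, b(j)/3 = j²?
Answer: 49422/209 ≈ 236.47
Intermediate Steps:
b(j) = 3*j²
r(f, y) = 6/(-8 + y)
G(c, J) = 5/11 + 3/(11*(-8 + c)) (G(c, J) = (6/(-8 + c) + 10)/(50 - 28) = (10 + 6/(-8 + c))/22 = (10 + 6/(-8 + c))*(1/22) = 5/11 + 3/(11*(-8 + c)))
236 + G(b(-3), 136) = 236 + (-37 + 5*(3*(-3)²))/(11*(-8 + 3*(-3)²)) = 236 + (-37 + 5*(3*9))/(11*(-8 + 3*9)) = 236 + (-37 + 5*27)/(11*(-8 + 27)) = 236 + (1/11)*(-37 + 135)/19 = 236 + (1/11)*(1/19)*98 = 236 + 98/209 = 49422/209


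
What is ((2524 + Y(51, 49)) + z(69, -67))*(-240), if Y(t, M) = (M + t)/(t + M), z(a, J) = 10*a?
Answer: -771600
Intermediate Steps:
Y(t, M) = 1 (Y(t, M) = (M + t)/(M + t) = 1)
((2524 + Y(51, 49)) + z(69, -67))*(-240) = ((2524 + 1) + 10*69)*(-240) = (2525 + 690)*(-240) = 3215*(-240) = -771600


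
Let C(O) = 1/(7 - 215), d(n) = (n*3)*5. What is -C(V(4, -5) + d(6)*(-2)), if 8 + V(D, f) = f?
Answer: 1/208 ≈ 0.0048077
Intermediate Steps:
V(D, f) = -8 + f
d(n) = 15*n (d(n) = (3*n)*5 = 15*n)
C(O) = -1/208 (C(O) = 1/(-208) = -1/208)
-C(V(4, -5) + d(6)*(-2)) = -1*(-1/208) = 1/208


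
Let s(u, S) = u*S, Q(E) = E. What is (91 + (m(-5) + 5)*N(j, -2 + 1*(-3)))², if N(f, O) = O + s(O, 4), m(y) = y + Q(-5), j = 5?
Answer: 46656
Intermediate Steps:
m(y) = -5 + y (m(y) = y - 5 = -5 + y)
s(u, S) = S*u
N(f, O) = 5*O (N(f, O) = O + 4*O = 5*O)
(91 + (m(-5) + 5)*N(j, -2 + 1*(-3)))² = (91 + ((-5 - 5) + 5)*(5*(-2 + 1*(-3))))² = (91 + (-10 + 5)*(5*(-2 - 3)))² = (91 - 25*(-5))² = (91 - 5*(-25))² = (91 + 125)² = 216² = 46656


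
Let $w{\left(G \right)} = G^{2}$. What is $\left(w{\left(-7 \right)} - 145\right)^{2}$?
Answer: $9216$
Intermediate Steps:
$\left(w{\left(-7 \right)} - 145\right)^{2} = \left(\left(-7\right)^{2} - 145\right)^{2} = \left(49 - 145\right)^{2} = \left(-96\right)^{2} = 9216$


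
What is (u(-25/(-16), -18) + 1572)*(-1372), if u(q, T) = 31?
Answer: -2199316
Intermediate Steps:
(u(-25/(-16), -18) + 1572)*(-1372) = (31 + 1572)*(-1372) = 1603*(-1372) = -2199316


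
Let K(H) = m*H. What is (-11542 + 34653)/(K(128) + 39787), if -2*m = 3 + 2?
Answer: 23111/39467 ≈ 0.58558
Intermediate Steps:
m = -5/2 (m = -(3 + 2)/2 = -½*5 = -5/2 ≈ -2.5000)
K(H) = -5*H/2
(-11542 + 34653)/(K(128) + 39787) = (-11542 + 34653)/(-5/2*128 + 39787) = 23111/(-320 + 39787) = 23111/39467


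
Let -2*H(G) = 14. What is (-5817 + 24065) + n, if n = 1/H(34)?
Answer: 127735/7 ≈ 18248.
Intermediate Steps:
H(G) = -7 (H(G) = -½*14 = -7)
n = -⅐ (n = 1/(-7) = -⅐ ≈ -0.14286)
(-5817 + 24065) + n = (-5817 + 24065) - ⅐ = 18248 - ⅐ = 127735/7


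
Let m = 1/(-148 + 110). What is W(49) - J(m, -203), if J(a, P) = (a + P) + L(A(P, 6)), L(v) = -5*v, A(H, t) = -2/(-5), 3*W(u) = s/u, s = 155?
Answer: 1151167/5586 ≈ 206.08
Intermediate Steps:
m = -1/38 (m = 1/(-38) = -1/38 ≈ -0.026316)
W(u) = 155/(3*u) (W(u) = (155/u)/3 = 155/(3*u))
A(H, t) = ⅖ (A(H, t) = -2*(-⅕) = ⅖)
J(a, P) = -2 + P + a (J(a, P) = (a + P) - 5*⅖ = (P + a) - 2 = -2 + P + a)
W(49) - J(m, -203) = (155/3)/49 - (-2 - 203 - 1/38) = (155/3)*(1/49) - 1*(-7791/38) = 155/147 + 7791/38 = 1151167/5586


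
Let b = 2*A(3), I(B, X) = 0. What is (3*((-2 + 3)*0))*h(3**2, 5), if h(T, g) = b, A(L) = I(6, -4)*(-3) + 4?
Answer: 0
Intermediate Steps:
A(L) = 4 (A(L) = 0*(-3) + 4 = 0 + 4 = 4)
b = 8 (b = 2*4 = 8)
h(T, g) = 8
(3*((-2 + 3)*0))*h(3**2, 5) = (3*((-2 + 3)*0))*8 = (3*(1*0))*8 = (3*0)*8 = 0*8 = 0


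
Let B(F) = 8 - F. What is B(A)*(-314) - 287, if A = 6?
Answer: -915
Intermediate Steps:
B(A)*(-314) - 287 = (8 - 1*6)*(-314) - 287 = (8 - 6)*(-314) - 287 = 2*(-314) - 287 = -628 - 287 = -915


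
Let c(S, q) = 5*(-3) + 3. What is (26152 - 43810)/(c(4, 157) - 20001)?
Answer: 5886/6671 ≈ 0.88233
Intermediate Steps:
c(S, q) = -12 (c(S, q) = -15 + 3 = -12)
(26152 - 43810)/(c(4, 157) - 20001) = (26152 - 43810)/(-12 - 20001) = -17658/(-20013) = -17658*(-1/20013) = 5886/6671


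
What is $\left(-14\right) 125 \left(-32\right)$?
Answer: $56000$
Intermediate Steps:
$\left(-14\right) 125 \left(-32\right) = \left(-1750\right) \left(-32\right) = 56000$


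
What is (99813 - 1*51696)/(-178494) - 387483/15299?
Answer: -23299844195/910259902 ≈ -25.597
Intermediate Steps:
(99813 - 1*51696)/(-178494) - 387483/15299 = (99813 - 51696)*(-1/178494) - 387483*1/15299 = 48117*(-1/178494) - 387483/15299 = -16039/59498 - 387483/15299 = -23299844195/910259902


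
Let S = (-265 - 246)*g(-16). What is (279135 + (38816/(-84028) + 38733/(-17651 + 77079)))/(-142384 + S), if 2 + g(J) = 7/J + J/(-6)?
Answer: -380152894252668/194071579501177 ≈ -1.9588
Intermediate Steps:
g(J) = -2 + 7/J - J/6 (g(J) = -2 + (7/J + J/(-6)) = -2 + (7/J + J*(-1/6)) = -2 + (7/J - J/6) = -2 + 7/J - J/6)
S = -5621/48 (S = (-265 - 246)*(-2 + 7/(-16) - 1/6*(-16)) = -511*(-2 + 7*(-1/16) + 8/3) = -511*(-2 - 7/16 + 8/3) = -511*11/48 = -5621/48 ≈ -117.10)
(279135 + (38816/(-84028) + 38733/(-17651 + 77079)))/(-142384 + S) = (279135 + (38816/(-84028) + 38733/(-17651 + 77079)))/(-142384 - 5621/48) = (279135 + (38816*(-1/84028) + 38733/59428))/(-6840053/48) = (279135 + (-9704/21007 + 38733*(1/59428)))*(-48/6840053) = (279135 + (-9704/21007 + 38733/59428))*(-48/6840053) = (279135 + 236974819/1248403996)*(-48/6840053) = (348473486398279/1248403996)*(-48/6840053) = -380152894252668/194071579501177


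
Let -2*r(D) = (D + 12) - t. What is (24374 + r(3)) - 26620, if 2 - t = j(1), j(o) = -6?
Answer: -4499/2 ≈ -2249.5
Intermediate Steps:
t = 8 (t = 2 - 1*(-6) = 2 + 6 = 8)
r(D) = -2 - D/2 (r(D) = -((D + 12) - 1*8)/2 = -((12 + D) - 8)/2 = -(4 + D)/2 = -2 - D/2)
(24374 + r(3)) - 26620 = (24374 + (-2 - ½*3)) - 26620 = (24374 + (-2 - 3/2)) - 26620 = (24374 - 7/2) - 26620 = 48741/2 - 26620 = -4499/2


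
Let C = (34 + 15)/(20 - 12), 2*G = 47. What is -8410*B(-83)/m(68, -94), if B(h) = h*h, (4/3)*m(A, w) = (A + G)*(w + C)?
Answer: 3707935360/385947 ≈ 9607.4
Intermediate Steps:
G = 47/2 (G = (1/2)*47 = 47/2 ≈ 23.500)
C = 49/8 ≈ 6.1250
m(A, w) = 3*(47/2 + A)*(49/8 + w)/4 (m(A, w) = 3*((A + 47/2)*(w + 49/8))/4 = 3*((47/2 + A)*(49/8 + w))/4 = 3*(47/2 + A)*(49/8 + w)/4)
B(h) = h**2
-8410*B(-83)/m(68, -94) = -8410*6889/(6909/64 + (141/8)*(-94) + (147/32)*68 + (3/4)*68*(-94)) = -8410*6889/(6909/64 - 6627/4 + 2499/8 - 4794) = -8410/((-385947/64*1/6889)) = -8410/(-385947/440896) = -8410*(-440896/385947) = 3707935360/385947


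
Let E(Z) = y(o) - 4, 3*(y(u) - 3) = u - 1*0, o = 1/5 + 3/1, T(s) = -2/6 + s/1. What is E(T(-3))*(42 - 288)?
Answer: -82/5 ≈ -16.400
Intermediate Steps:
T(s) = -1/3 + s (T(s) = -2*1/6 + s*1 = -1/3 + s)
o = 16/5 (o = 1*(1/5) + 3*1 = 1/5 + 3 = 16/5 ≈ 3.2000)
y(u) = 3 + u/3 (y(u) = 3 + (u - 1*0)/3 = 3 + (u + 0)/3 = 3 + u/3)
E(Z) = 1/15 (E(Z) = (3 + (1/3)*(16/5)) - 4 = (3 + 16/15) - 4 = 61/15 - 4 = 1/15)
E(T(-3))*(42 - 288) = (42 - 288)/15 = (1/15)*(-246) = -82/5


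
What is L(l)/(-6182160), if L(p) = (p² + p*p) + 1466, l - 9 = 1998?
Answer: -2014391/1545540 ≈ -1.3034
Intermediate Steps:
l = 2007 (l = 9 + 1998 = 2007)
L(p) = 1466 + 2*p² (L(p) = (p² + p²) + 1466 = 2*p² + 1466 = 1466 + 2*p²)
L(l)/(-6182160) = (1466 + 2*2007²)/(-6182160) = (1466 + 2*4028049)*(-1/6182160) = (1466 + 8056098)*(-1/6182160) = 8057564*(-1/6182160) = -2014391/1545540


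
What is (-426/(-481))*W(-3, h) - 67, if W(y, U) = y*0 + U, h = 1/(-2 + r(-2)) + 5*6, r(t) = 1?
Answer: -19873/481 ≈ -41.316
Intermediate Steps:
h = 29 (h = 1/(-2 + 1) + 5*6 = 1/(-1) + 30 = -1 + 30 = 29)
W(y, U) = U (W(y, U) = 0 + U = U)
(-426/(-481))*W(-3, h) - 67 = -426/(-481)*29 - 67 = -426*(-1/481)*29 - 67 = (426/481)*29 - 67 = 12354/481 - 67 = -19873/481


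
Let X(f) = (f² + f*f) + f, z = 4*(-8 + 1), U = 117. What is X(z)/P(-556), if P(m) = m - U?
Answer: -1540/673 ≈ -2.2883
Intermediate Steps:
P(m) = -117 + m (P(m) = m - 1*117 = m - 117 = -117 + m)
z = -28 (z = 4*(-7) = -28)
X(f) = f + 2*f² (X(f) = (f² + f²) + f = 2*f² + f = f + 2*f²)
X(z)/P(-556) = (-28*(1 + 2*(-28)))/(-117 - 556) = -28*(1 - 56)/(-673) = -28*(-55)*(-1/673) = 1540*(-1/673) = -1540/673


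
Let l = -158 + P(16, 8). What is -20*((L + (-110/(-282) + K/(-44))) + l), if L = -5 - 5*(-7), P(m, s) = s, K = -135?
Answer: 3615125/1551 ≈ 2330.8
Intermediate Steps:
l = -150 (l = -158 + 8 = -150)
L = 30 (L = -5 + 35 = 30)
-20*((L + (-110/(-282) + K/(-44))) + l) = -20*((30 + (-110/(-282) - 135/(-44))) - 150) = -20*((30 + (-110*(-1/282) - 135*(-1/44))) - 150) = -20*((30 + (55/141 + 135/44)) - 150) = -20*((30 + 21455/6204) - 150) = -20*(207575/6204 - 150) = -20*(-723025/6204) = 3615125/1551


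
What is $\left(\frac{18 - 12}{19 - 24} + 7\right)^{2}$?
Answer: $\frac{841}{25} \approx 33.64$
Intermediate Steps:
$\left(\frac{18 - 12}{19 - 24} + 7\right)^{2} = \left(\frac{6}{-5} + 7\right)^{2} = \left(6 \left(- \frac{1}{5}\right) + 7\right)^{2} = \left(- \frac{6}{5} + 7\right)^{2} = \left(\frac{29}{5}\right)^{2} = \frac{841}{25}$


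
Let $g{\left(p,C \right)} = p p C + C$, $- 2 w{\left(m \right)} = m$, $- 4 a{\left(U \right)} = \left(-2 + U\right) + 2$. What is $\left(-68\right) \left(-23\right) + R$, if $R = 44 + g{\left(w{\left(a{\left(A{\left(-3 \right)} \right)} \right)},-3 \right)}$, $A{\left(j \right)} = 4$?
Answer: $\frac{6417}{4} \approx 1604.3$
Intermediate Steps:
$a{\left(U \right)} = - \frac{U}{4}$ ($a{\left(U \right)} = - \frac{\left(-2 + U\right) + 2}{4} = - \frac{U}{4}$)
$w{\left(m \right)} = - \frac{m}{2}$
$g{\left(p,C \right)} = C + C p^{2}$ ($g{\left(p,C \right)} = p^{2} C + C = C p^{2} + C = C + C p^{2}$)
$R = \frac{161}{4}$ ($R = 44 - 3 \left(1 + \left(- \frac{\left(- \frac{1}{4}\right) 4}{2}\right)^{2}\right) = 44 - 3 \left(1 + \left(\left(- \frac{1}{2}\right) \left(-1\right)\right)^{2}\right) = 44 - 3 \left(1 + \left(\frac{1}{2}\right)^{2}\right) = 44 - 3 \left(1 + \frac{1}{4}\right) = 44 - \frac{15}{4} = \frac{161}{4} \approx 40.25$)
$\left(-68\right) \left(-23\right) + R = \left(-68\right) \left(-23\right) + \frac{161}{4} = 1564 + \frac{161}{4} = \frac{6417}{4}$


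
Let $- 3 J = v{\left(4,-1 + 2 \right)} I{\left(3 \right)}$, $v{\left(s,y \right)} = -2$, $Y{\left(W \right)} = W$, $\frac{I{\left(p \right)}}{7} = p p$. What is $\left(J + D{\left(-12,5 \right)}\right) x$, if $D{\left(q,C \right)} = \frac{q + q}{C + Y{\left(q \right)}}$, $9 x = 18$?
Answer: $\frac{636}{7} \approx 90.857$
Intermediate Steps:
$x = 2$ ($x = \frac{1}{9} \cdot 18 = 2$)
$I{\left(p \right)} = 7 p^{2}$ ($I{\left(p \right)} = 7 p p = 7 p^{2}$)
$J = 42$ ($J = - \frac{\left(-2\right) 7 \cdot 3^{2}}{3} = - \frac{\left(-2\right) 7 \cdot 9}{3} = - \frac{\left(-2\right) 63}{3} = \left(- \frac{1}{3}\right) \left(-126\right) = 42$)
$D{\left(q,C \right)} = \frac{2 q}{C + q}$ ($D{\left(q,C \right)} = \frac{q + q}{C + q} = \frac{2 q}{C + q}$)
$\left(J + D{\left(-12,5 \right)}\right) x = \left(42 + 2 \left(-12\right) \frac{1}{5 - 12}\right) 2 = \left(42 + 2 \left(-12\right) \frac{1}{-7}\right) 2 = \left(42 + 2 \left(-12\right) \left(- \frac{1}{7}\right)\right) 2 = \left(42 + \frac{24}{7}\right) 2 = \frac{318}{7} \cdot 2 = \frac{636}{7}$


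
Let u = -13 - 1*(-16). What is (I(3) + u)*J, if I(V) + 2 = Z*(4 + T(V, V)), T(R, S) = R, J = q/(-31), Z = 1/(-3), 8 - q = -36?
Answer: 176/93 ≈ 1.8925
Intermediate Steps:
q = 44 (q = 8 - 1*(-36) = 8 + 36 = 44)
Z = -⅓ ≈ -0.33333
u = 3 (u = -13 + 16 = 3)
J = -44/31 (J = 44/(-31) = 44*(-1/31) = -44/31 ≈ -1.4194)
I(V) = -10/3 - V/3 (I(V) = -2 - (4 + V)/3 = -2 + (-4/3 - V/3) = -10/3 - V/3)
(I(3) + u)*J = ((-10/3 - ⅓*3) + 3)*(-44/31) = ((-10/3 - 1) + 3)*(-44/31) = (-13/3 + 3)*(-44/31) = -4/3*(-44/31) = 176/93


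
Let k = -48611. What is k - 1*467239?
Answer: -515850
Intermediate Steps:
k - 1*467239 = -48611 - 1*467239 = -48611 - 467239 = -515850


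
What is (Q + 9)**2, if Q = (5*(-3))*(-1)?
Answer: 576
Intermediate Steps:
Q = 15 (Q = -15*(-1) = 15)
(Q + 9)**2 = (15 + 9)**2 = 24**2 = 576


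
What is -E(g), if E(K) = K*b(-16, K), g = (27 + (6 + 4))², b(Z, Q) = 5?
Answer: -6845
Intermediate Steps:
g = 1369 (g = (27 + 10)² = 37² = 1369)
E(K) = 5*K (E(K) = K*5 = 5*K)
-E(g) = -5*1369 = -1*6845 = -6845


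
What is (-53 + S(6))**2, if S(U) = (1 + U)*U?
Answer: 121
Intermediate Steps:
S(U) = U*(1 + U)
(-53 + S(6))**2 = (-53 + 6*(1 + 6))**2 = (-53 + 6*7)**2 = (-53 + 42)**2 = (-11)**2 = 121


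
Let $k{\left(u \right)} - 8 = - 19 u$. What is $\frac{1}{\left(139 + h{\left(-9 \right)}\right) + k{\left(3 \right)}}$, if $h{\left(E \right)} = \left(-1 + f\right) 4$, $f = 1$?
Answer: $\frac{1}{90} \approx 0.011111$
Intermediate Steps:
$k{\left(u \right)} = 8 - 19 u$
$h{\left(E \right)} = 0$ ($h{\left(E \right)} = \left(-1 + 1\right) 4 = 0 \cdot 4 = 0$)
$\frac{1}{\left(139 + h{\left(-9 \right)}\right) + k{\left(3 \right)}} = \frac{1}{\left(139 + 0\right) + \left(8 - 57\right)} = \frac{1}{139 + \left(8 - 57\right)} = \frac{1}{139 - 49} = \frac{1}{90}$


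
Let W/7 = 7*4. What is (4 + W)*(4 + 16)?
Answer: 4000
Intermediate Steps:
W = 196 (W = 7*(7*4) = 7*28 = 196)
(4 + W)*(4 + 16) = (4 + 196)*(4 + 16) = 200*20 = 4000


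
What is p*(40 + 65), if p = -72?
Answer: -7560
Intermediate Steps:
p*(40 + 65) = -72*(40 + 65) = -72*105 = -7560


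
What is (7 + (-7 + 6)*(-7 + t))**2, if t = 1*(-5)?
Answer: 361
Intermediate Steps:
t = -5
(7 + (-7 + 6)*(-7 + t))**2 = (7 + (-7 + 6)*(-7 - 5))**2 = (7 - 1*(-12))**2 = (7 + 12)**2 = 19**2 = 361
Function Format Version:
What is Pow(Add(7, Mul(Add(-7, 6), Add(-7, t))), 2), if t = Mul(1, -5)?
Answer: 361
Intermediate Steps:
t = -5
Pow(Add(7, Mul(Add(-7, 6), Add(-7, t))), 2) = Pow(Add(7, Mul(Add(-7, 6), Add(-7, -5))), 2) = Pow(Add(7, Mul(-1, -12)), 2) = Pow(Add(7, 12), 2) = Pow(19, 2) = 361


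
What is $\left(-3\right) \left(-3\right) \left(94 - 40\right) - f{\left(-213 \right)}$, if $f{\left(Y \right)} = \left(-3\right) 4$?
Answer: $498$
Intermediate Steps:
$f{\left(Y \right)} = -12$
$\left(-3\right) \left(-3\right) \left(94 - 40\right) - f{\left(-213 \right)} = \left(-3\right) \left(-3\right) \left(94 - 40\right) - -12 = 9 \cdot 54 + 12 = 486 + 12 = 498$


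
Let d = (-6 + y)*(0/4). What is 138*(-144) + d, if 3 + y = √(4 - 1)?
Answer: -19872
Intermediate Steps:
y = -3 + √3 (y = -3 + √(4 - 1) = -3 + √3 ≈ -1.2680)
d = 0 (d = (-6 + (-3 + √3))*(0/4) = (-9 + √3)*(0*(¼)) = (-9 + √3)*0 = 0)
138*(-144) + d = 138*(-144) + 0 = -19872 + 0 = -19872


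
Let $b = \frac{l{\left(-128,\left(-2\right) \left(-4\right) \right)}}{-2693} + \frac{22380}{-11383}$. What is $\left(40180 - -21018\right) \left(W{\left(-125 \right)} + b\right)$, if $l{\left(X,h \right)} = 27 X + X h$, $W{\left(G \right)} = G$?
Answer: $- \frac{235066161398250}{30654419} \approx -7.6683 \cdot 10^{6}$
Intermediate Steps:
$b = - \frac{9273500}{30654419}$ ($b = \frac{\left(-128\right) \left(27 - -8\right)}{-2693} + \frac{22380}{-11383} = - 128 \left(27 + 8\right) \left(- \frac{1}{2693}\right) + 22380 \left(- \frac{1}{11383}\right) = \left(-128\right) 35 \left(- \frac{1}{2693}\right) - \frac{22380}{11383} = \left(-4480\right) \left(- \frac{1}{2693}\right) - \frac{22380}{11383} = \frac{4480}{2693} - \frac{22380}{11383} = - \frac{9273500}{30654419} \approx -0.30252$)
$\left(40180 - -21018\right) \left(W{\left(-125 \right)} + b\right) = \left(40180 - -21018\right) \left(-125 - \frac{9273500}{30654419}\right) = \left(40180 + 21018\right) \left(- \frac{3841075875}{30654419}\right) = 61198 \left(- \frac{3841075875}{30654419}\right) = - \frac{235066161398250}{30654419}$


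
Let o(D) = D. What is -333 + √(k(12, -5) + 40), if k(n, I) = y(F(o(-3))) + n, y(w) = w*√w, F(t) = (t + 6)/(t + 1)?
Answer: -333 + √(208 - 3*I*√6)/2 ≈ -325.79 - 0.12736*I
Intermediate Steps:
F(t) = (6 + t)/(1 + t)
y(w) = w^(3/2)
k(n, I) = n - 3*I*√6/4 (k(n, I) = ((6 - 3)/(1 - 3))^(3/2) + n = (3/(-2))^(3/2) + n = (-½*3)^(3/2) + n = (-3/2)^(3/2) + n = -3*I*√6/4 + n = n - 3*I*√6/4)
-333 + √(k(12, -5) + 40) = -333 + √((12 - 3*I*√6/4) + 40) = -333 + √(52 - 3*I*√6/4)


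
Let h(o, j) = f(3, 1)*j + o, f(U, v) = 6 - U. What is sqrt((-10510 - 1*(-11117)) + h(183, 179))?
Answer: sqrt(1327) ≈ 36.428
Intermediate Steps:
h(o, j) = o + 3*j (h(o, j) = (6 - 1*3)*j + o = (6 - 3)*j + o = 3*j + o = o + 3*j)
sqrt((-10510 - 1*(-11117)) + h(183, 179)) = sqrt((-10510 - 1*(-11117)) + (183 + 3*179)) = sqrt((-10510 + 11117) + (183 + 537)) = sqrt(607 + 720) = sqrt(1327)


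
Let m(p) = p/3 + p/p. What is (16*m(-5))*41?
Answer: -1312/3 ≈ -437.33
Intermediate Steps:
m(p) = 1 + p/3 (m(p) = p*(⅓) + 1 = p/3 + 1 = 1 + p/3)
(16*m(-5))*41 = (16*(1 + (⅓)*(-5)))*41 = (16*(1 - 5/3))*41 = (16*(-⅔))*41 = -32/3*41 = -1312/3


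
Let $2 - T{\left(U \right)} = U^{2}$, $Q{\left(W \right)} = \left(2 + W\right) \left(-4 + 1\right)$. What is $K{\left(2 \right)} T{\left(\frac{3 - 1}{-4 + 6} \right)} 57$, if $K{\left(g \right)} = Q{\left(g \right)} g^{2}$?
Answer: $-2736$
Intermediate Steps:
$Q{\left(W \right)} = -6 - 3 W$ ($Q{\left(W \right)} = \left(2 + W\right) \left(-3\right) = -6 - 3 W$)
$K{\left(g \right)} = g^{2} \left(-6 - 3 g\right)$ ($K{\left(g \right)} = \left(-6 - 3 g\right) g^{2} = g^{2} \left(-6 - 3 g\right)$)
$T{\left(U \right)} = 2 - U^{2}$
$K{\left(2 \right)} T{\left(\frac{3 - 1}{-4 + 6} \right)} 57 = 3 \cdot 2^{2} \left(-2 - 2\right) \left(2 - \left(\frac{3 - 1}{-4 + 6}\right)^{2}\right) 57 = 3 \cdot 4 \left(-2 - 2\right) \left(2 - \left(\frac{2}{2}\right)^{2}\right) 57 = 3 \cdot 4 \left(-4\right) \left(2 - \left(2 \cdot \frac{1}{2}\right)^{2}\right) 57 = - 48 \left(2 - 1^{2}\right) 57 = - 48 \left(2 - 1\right) 57 = \left(-48\right) 1 \cdot 57 = \left(-48\right) 57 = -2736$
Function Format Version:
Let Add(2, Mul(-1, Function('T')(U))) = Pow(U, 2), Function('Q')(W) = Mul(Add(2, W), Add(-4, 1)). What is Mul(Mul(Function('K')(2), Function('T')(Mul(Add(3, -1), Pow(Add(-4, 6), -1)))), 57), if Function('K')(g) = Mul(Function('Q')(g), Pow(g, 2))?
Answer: -2736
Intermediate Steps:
Function('Q')(W) = Add(-6, Mul(-3, W)) (Function('Q')(W) = Mul(Add(2, W), -3) = Add(-6, Mul(-3, W)))
Function('K')(g) = Mul(Pow(g, 2), Add(-6, Mul(-3, g))) (Function('K')(g) = Mul(Add(-6, Mul(-3, g)), Pow(g, 2)) = Mul(Pow(g, 2), Add(-6, Mul(-3, g))))
Function('T')(U) = Add(2, Mul(-1, Pow(U, 2)))
Mul(Mul(Function('K')(2), Function('T')(Mul(Add(3, -1), Pow(Add(-4, 6), -1)))), 57) = Mul(Mul(Mul(3, Pow(2, 2), Add(-2, Mul(-1, 2))), Add(2, Mul(-1, Pow(Mul(Add(3, -1), Pow(Add(-4, 6), -1)), 2)))), 57) = Mul(Mul(Mul(3, 4, Add(-2, -2)), Add(2, Mul(-1, Pow(Mul(2, Pow(2, -1)), 2)))), 57) = Mul(Mul(Mul(3, 4, -4), Add(2, Mul(-1, Pow(Mul(2, Rational(1, 2)), 2)))), 57) = Mul(Mul(-48, Add(2, Mul(-1, Pow(1, 2)))), 57) = Mul(Mul(-48, Add(2, Mul(-1, 1))), 57) = Mul(Mul(-48, Add(2, -1)), 57) = Mul(Mul(-48, 1), 57) = Mul(-48, 57) = -2736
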